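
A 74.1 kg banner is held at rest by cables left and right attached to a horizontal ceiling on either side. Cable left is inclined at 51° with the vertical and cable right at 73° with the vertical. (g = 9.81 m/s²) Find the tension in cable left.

T_left ≈ 839 N

Angles from the horizontal: cable left is 90° − 51° = 39°, cable right is 90° − 73° = 17°.
Weight W = 74.1 × 9.81 = 726.9 N acts straight down.
Horizontal: T_left cos 39° = T_right cos 17°  →  T_right = 0.8127 T_left.
Vertical: T_left sin 39° + T_right sin 17° = 726.9.
Substituting the horizontal relation into the vertical equation gives 0.8669 T_left = 726.9, so T_left = 838.5 N.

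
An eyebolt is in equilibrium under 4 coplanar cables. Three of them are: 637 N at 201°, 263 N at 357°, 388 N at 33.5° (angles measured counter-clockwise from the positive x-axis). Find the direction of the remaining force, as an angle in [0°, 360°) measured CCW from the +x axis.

Sum the known components: ΣF_x = -8.503 N, ΣF_y = -27.89 N.
For equilibrium the remaining force must supply (−ΣF_x, −ΣF_y) = (8.503, 27.89) N.
Magnitude = √((8.503)² + (27.89)²) = 29.16 N; direction = atan2(27.89, 8.503) = 73.0°.

θ ≈ 73°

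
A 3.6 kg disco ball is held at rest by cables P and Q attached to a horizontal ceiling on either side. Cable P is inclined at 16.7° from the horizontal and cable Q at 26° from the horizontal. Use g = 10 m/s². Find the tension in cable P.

Weight W = 3.6 × 10 = 36 N acts straight down.
Horizontal: T_P cos 16.7° = T_Q cos 26°  →  T_Q = 1.066 T_P.
Vertical: T_P sin 16.7° + T_Q sin 26° = 36.
Substituting the horizontal relation into the vertical equation gives 0.7545 T_P = 36, so T_P = 47.71 N.

T_P ≈ 47.7 N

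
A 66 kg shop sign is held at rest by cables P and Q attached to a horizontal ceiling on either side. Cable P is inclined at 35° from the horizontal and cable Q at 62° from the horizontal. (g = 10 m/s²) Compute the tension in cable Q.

Weight W = 66 × 10 = 660 N acts straight down.
Horizontal: T_P cos 35° = T_Q cos 62°  →  T_P = 0.5731 T_Q.
Vertical: T_P sin 35° + T_Q sin 62° = 660.
Substituting the horizontal relation into the vertical equation gives 1.212 T_Q = 660, so T_Q = 544.7 N.

T_Q ≈ 545 N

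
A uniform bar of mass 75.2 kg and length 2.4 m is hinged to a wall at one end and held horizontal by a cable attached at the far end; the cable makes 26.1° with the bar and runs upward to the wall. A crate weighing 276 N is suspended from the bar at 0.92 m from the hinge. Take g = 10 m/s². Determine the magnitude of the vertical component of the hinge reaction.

Take torques about the hinge: T sin 26.1° · 2.4 = 75.2×10×1.2 + 276×0.92 = 1156.3 N·m.
So T = 1156.3 / (0.4399 × 2.4) = 1095.2 N.
ΣF_y = 0: H_y = (75.2×10 + 276) − T sin 26.1° = 1028 − 481.8 = 546.2 N.

|H_y| ≈ 546 N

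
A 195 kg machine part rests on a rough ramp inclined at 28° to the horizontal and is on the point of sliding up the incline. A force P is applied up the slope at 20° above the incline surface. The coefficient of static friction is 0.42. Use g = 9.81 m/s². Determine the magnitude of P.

On the verge of sliding up the incline, friction equals μN and acts down the slope.
Perpendicular: N + P sin 20° = W cos 28° = 1689 N.
Along incline: P cos 20° = W sin 28° + μN  with W sin 28° = 898.1 N.
Solving the pair for P and N: P = 1484 N, N = 1182 N (and f = μN = 496.2 N).

P ≈ 1480 N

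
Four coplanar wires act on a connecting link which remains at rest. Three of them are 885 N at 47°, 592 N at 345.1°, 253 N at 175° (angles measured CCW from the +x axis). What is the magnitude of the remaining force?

F ≈ 1060 N

Sum the known components: ΣF_x = 923.6 N, ΣF_y = 517.1 N.
For equilibrium the remaining force must supply (−ΣF_x, −ΣF_y) = (-923.6, -517.1) N.
Magnitude = √((-923.6)² + (-517.1)²) = 1059 N; direction = atan2(-517.1, -923.6) = 209.2°.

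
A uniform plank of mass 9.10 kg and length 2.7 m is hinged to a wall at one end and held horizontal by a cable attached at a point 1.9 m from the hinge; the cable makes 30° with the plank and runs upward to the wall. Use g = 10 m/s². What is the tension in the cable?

T ≈ 129 N

Take torques about the hinge: T sin 30° · 1.9 = 9.10×10×1.35 = 122.85 N·m.
So T = 122.85 / (0.5000 × 1.9) = 129.32 N.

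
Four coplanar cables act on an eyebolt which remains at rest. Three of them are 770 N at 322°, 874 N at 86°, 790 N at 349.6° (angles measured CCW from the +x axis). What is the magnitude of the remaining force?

Sum the known components: ΣF_x = 1445 N, ΣF_y = 255.2 N.
For equilibrium the remaining force must supply (−ΣF_x, −ΣF_y) = (-1445, -255.2) N.
Magnitude = √((-1445)² + (-255.2)²) = 1467 N; direction = atan2(-255.2, -1445) = 190.0°.

F ≈ 1470 N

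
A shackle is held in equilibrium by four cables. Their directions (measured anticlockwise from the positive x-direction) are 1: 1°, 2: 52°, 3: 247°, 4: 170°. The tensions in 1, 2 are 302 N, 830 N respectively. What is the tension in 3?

Resolve: ΣF_x = 302 cos 1° + 830 cos 52° + T_3 cos 247° + T_4 cos 170° = 0.
        ΣF_y = 302 sin 1° + 830 sin 52° + T_3 sin 247° + T_4 sin 170° = 0.
The known terms sum to (813, 659.3) N, so -0.3907 T_3 − 0.9848 T_4 = -813 and -0.9205 T_3 + 0.1736 T_4 = -659.3.
Solving simultaneously: T_3 = 811.3 N, T_4 = 503.6 N.

T_3 ≈ 811 N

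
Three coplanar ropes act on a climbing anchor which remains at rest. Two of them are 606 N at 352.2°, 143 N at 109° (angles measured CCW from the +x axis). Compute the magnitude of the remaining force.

Sum the known components: ΣF_x = 553.8 N, ΣF_y = 52.97 N.
For equilibrium the remaining force must supply (−ΣF_x, −ΣF_y) = (-553.8, -52.97) N.
Magnitude = √((-553.8)² + (-52.97)²) = 556.4 N; direction = atan2(-52.97, -553.8) = 185.5°.

F ≈ 556 N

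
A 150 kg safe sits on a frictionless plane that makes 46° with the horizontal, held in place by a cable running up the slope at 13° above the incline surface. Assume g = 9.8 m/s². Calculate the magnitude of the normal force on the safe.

Take axes along and perpendicular to the incline. Weight components: W sin 46° = 1057 N down-slope, W cos 46° = 1021 N into the surface.
Along incline: T cos 13° = W sin 46° → T = 1085 N.
Perpendicular: N = W cos 46° − T sin 13° = 777 N.

N ≈ 777 N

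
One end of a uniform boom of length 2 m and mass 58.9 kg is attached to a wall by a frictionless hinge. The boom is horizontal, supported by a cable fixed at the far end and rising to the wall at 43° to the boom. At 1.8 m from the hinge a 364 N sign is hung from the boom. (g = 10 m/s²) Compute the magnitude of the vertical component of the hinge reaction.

Take torques about the hinge: T sin 43° · 2 = 58.9×10×1 + 364×1.8 = 1244.2 N·m.
So T = 1244.2 / (0.6820 × 2) = 912.17 N.
ΣF_y = 0: H_y = (58.9×10 + 364) − T sin 43° = 953 − 622.1 = 330.9 N.

|H_y| ≈ 331 N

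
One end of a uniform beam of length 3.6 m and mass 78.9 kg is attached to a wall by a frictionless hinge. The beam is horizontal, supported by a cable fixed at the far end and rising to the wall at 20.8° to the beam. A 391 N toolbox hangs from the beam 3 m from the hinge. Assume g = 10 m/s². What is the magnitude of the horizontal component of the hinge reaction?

H_x ≈ 1900 N

Take torques about the hinge: T sin 20.8° · 3.6 = 78.9×10×1.8 + 391×3 = 2593.2 N·m.
So T = 2593.2 / (0.3551 × 3.6) = 2028.5 N.
ΣF_x = 0: H_x = T cos 20.8° = 1896.3 N.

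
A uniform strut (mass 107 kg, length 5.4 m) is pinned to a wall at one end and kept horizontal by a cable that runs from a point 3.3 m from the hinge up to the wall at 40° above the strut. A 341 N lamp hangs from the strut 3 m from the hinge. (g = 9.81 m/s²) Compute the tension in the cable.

T ≈ 1820 N

Take torques about the hinge: T sin 40° · 3.3 = 107×9.81×2.7 + 341×3 = 3857.1 N·m.
So T = 3857.1 / (0.6428 × 3.3) = 1818.4 N.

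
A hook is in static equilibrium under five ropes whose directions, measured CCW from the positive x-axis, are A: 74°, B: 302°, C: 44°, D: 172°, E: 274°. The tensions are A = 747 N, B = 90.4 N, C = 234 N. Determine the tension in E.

Resolve: ΣF_x = 747 cos 74° + 90.4 cos 302° + 234 cos 44° + T_D cos 172° + T_E cos 274° = 0.
        ΣF_y = 747 sin 74° + 90.4 sin 302° + 234 sin 44° + T_D sin 172° + T_E sin 274° = 0.
The known terms sum to (422.1, 803.9) N, so -0.9903 T_D + 0.0698 T_E = -422.1 and 0.1392 T_D − 0.9976 T_E = -803.9.
Solving simultaneously: T_D = 487.8 N, T_E = 874 N.

T_E ≈ 874 N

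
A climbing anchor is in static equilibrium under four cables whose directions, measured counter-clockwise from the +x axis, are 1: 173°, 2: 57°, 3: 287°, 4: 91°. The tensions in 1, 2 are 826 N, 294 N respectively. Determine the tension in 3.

T_3 ≈ 2370 N

Resolve: ΣF_x = 826 cos 173° + 294 cos 57° + T_3 cos 287° + T_4 cos 91° = 0.
        ΣF_y = 826 sin 173° + 294 sin 57° + T_3 sin 287° + T_4 sin 91° = 0.
The known terms sum to (-659.7, 347.2) N, so 0.2924 T_3 − 0.0175 T_4 = 659.7 and -0.9563 T_3 + 0.9998 T_4 = -347.2.
Solving simultaneously: T_3 = 2371 N, T_4 = 1921 N.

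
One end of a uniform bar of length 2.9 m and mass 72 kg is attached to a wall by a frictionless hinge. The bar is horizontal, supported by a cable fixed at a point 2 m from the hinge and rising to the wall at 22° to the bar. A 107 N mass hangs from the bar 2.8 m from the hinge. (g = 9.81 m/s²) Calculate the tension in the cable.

T ≈ 1770 N

Take torques about the hinge: T sin 22° · 2 = 72×9.81×1.45 + 107×2.8 = 1323.8 N·m.
So T = 1323.8 / (0.3746 × 2) = 1766.9 N.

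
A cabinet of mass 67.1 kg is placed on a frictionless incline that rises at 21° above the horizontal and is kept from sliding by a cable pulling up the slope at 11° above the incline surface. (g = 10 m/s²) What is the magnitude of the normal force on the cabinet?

Take axes along and perpendicular to the incline. Weight components: W sin 21° = 240.5 N down-slope, W cos 21° = 626.4 N into the surface.
Along incline: T cos 11° = W sin 21° → T = 245 N.
Perpendicular: N = W cos 21° − T sin 11° = 579.7 N.

N ≈ 580 N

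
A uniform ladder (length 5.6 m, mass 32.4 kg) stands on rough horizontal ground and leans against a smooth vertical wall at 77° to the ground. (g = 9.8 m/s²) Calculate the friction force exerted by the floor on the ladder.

f ≈ 36.7 N

Torques about the foot: N_wall · 5.6 sin 77° = 32.4×9.8×2.8 cos 77° → N_wall = 36.653 N.
ΣF_x = 0: f_floor = N_wall = 36.653 N.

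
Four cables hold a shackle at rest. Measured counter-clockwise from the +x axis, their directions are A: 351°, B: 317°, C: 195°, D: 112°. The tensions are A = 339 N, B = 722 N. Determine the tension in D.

Resolve: ΣF_x = 339 cos 351° + 722 cos 317° + T_C cos 195° + T_D cos 112° = 0.
        ΣF_y = 339 sin 351° + 722 sin 317° + T_C sin 195° + T_D sin 112° = 0.
The known terms sum to (862.9, -545.4) N, so -0.9659 T_C − 0.3746 T_D = -862.9 and -0.2588 T_C + 0.9272 T_D = 545.4.
Solving simultaneously: T_C = 600.2 N, T_D = 755.8 N.

T_D ≈ 756 N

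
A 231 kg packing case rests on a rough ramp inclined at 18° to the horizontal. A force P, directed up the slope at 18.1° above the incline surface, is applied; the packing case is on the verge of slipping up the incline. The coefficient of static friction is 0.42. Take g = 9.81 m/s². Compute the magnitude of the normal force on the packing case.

On the verge of sliding up the incline, friction equals μN and acts down the slope.
Perpendicular: N + P sin 18.1° = W cos 18° = 2155 N.
Along incline: P cos 18.1° = W sin 18° + μN  with W sin 18° = 700.3 N.
Solving the pair for P and N: P = 1485 N, N = 1694 N (and f = μN = 711.4 N).

N ≈ 1690 N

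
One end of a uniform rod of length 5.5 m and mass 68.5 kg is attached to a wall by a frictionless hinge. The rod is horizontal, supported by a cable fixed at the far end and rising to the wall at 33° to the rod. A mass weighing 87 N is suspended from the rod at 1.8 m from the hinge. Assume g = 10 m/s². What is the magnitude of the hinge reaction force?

Take torques about the hinge: T sin 33° · 5.5 = 68.5×10×2.75 + 87×1.8 = 2040.3 N·m.
So T = 2040.3 / (0.5446 × 5.5) = 681.14 N.
ΣF_x = 0: H_x = T cos 33° = 571.25 N.
ΣF_y = 0: H_y = (68.5×10 + 87) − T sin 33° = 772 − 370.97 = 401.03 N.
|H| = √(H_x² + H_y²) = √((571.25)² + (401.03)²) = 697.96 N.

|H| ≈ 698 N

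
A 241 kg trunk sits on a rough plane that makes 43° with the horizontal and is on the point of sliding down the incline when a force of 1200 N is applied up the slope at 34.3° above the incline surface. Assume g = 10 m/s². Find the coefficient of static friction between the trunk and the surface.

μ ≈ 0.600

On the verge of sliding down the incline, friction is at its maximum μN and acts up the slope.
Perpendicular to incline: N = W cos 43° − P sin 34.3° = 1763 − 676.2 = 1086 N.
Along incline: P cos 34.3° + μN = W sin 43° → μ = (W sin 43° − P cos 34.3°) / N = 0.6005.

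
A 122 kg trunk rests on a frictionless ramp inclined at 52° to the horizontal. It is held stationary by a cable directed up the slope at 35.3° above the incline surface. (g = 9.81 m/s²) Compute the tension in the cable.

Take axes along and perpendicular to the incline. Weight components: W sin 52° = 943.1 N down-slope, W cos 52° = 736.8 N into the surface.
Along incline: T cos 35.3° = W sin 52° → T = 1156 N.
Perpendicular: N = W cos 52° − T sin 35.3° = 69.08 N.

T ≈ 1160 N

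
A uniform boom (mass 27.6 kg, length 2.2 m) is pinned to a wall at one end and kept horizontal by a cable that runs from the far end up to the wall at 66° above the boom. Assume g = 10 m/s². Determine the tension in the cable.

T ≈ 151 N

Take torques about the hinge: T sin 66° · 2.2 = 27.6×10×1.1 = 303.6 N·m.
So T = 303.6 / (0.9135 × 2.2) = 151.06 N.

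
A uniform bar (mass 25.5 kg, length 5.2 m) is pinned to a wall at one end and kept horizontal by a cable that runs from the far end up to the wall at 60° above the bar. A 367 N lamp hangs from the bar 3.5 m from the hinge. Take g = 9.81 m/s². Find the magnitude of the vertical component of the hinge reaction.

Take torques about the hinge: T sin 60° · 5.2 = 25.5×9.81×2.6 + 367×3.5 = 1934.9 N·m.
So T = 1934.9 / (0.8660 × 5.2) = 429.66 N.
ΣF_y = 0: H_y = (25.5×9.81 + 367) − T sin 60° = 617.15 − 372.1 = 245.06 N.

|H_y| ≈ 245 N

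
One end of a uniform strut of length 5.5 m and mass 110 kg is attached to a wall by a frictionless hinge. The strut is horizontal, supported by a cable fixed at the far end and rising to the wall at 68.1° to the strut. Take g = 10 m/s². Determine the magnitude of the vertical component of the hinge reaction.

|H_y| ≈ 550 N

Take torques about the hinge: T sin 68.1° · 5.5 = 110×10×2.75 = 3025 N·m.
So T = 3025 / (0.9278 × 5.5) = 592.78 N.
ΣF_y = 0: H_y = (110×10) − T sin 68.1° = 1100 − 550 = 550 N.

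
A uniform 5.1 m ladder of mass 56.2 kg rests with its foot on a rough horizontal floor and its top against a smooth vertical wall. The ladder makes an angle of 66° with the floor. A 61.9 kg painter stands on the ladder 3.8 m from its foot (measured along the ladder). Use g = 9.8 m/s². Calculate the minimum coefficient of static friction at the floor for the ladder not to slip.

μ_min ≈ 0.280

ΣF_y = 0: N_floor = 56.2×9.8 + 61.9×9.8 = 1157.4 N.
Torques about the foot: N_wall · 5.1 sin 66° = 56.2×9.8×2.55 cos 66° + 61.9×9.8×3.8 cos 66° → N_wall = 323.85 N.
ΣF_x = 0: f_floor = N_wall = 323.85 N.
μ_min = f_floor / N_floor = 323.85 / 1157.4 = 0.2798.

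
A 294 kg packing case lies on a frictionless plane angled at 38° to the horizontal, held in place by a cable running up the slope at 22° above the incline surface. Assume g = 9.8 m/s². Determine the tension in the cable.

Take axes along and perpendicular to the incline. Weight components: W sin 38° = 1774 N down-slope, W cos 38° = 2270 N into the surface.
Along incline: T cos 22° = W sin 38° → T = 1913 N.
Perpendicular: N = W cos 38° − T sin 22° = 1554 N.

T ≈ 1910 N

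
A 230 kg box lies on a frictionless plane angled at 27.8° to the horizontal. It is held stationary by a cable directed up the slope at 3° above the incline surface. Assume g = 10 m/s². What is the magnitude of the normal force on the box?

N ≈ 1980 N

Take axes along and perpendicular to the incline. Weight components: W sin 27.8° = 1073 N down-slope, W cos 27.8° = 2035 N into the surface.
Along incline: T cos 3° = W sin 27.8° → T = 1074 N.
Perpendicular: N = W cos 27.8° − T sin 3° = 1978 N.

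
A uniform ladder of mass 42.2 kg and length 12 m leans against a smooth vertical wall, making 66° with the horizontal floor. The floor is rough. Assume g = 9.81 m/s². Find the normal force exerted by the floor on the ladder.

ΣF_y = 0: N_floor = 42.2×9.81 = 413.98 N.

N_floor ≈ 414 N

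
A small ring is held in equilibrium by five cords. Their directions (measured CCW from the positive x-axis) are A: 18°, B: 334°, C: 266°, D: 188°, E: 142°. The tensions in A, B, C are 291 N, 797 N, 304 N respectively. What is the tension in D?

T_D ≈ 215 N

Resolve: ΣF_x = 291 cos 18° + 797 cos 334° + 304 cos 266° + T_D cos 188° + T_E cos 142° = 0.
        ΣF_y = 291 sin 18° + 797 sin 334° + 304 sin 266° + T_D sin 188° + T_E sin 142° = 0.
The known terms sum to (971.9, -562.7) N, so -0.9903 T_D − 0.7880 T_E = -971.9 and -0.1392 T_D + 0.6157 T_E = 562.7.
Solving simultaneously: T_D = 215.4 N, T_E = 962.7 N.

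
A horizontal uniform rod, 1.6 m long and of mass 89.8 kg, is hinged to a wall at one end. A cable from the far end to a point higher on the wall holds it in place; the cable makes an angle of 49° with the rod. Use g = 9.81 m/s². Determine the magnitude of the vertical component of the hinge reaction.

Take torques about the hinge: T sin 49° · 1.6 = 89.8×9.81×0.8 = 704.75 N·m.
So T = 704.75 / (0.7547 × 1.6) = 583.63 N.
ΣF_y = 0: H_y = (89.8×9.81) − T sin 49° = 880.94 − 440.47 = 440.47 N.

|H_y| ≈ 440 N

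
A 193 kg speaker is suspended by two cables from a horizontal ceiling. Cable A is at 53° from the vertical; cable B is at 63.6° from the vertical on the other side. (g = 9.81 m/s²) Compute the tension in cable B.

T_B ≈ 1690 N

Angles from the horizontal: cable A is 90° − 53° = 37°, cable B is 90° − 63.6° = 26.4°.
Weight W = 193 × 9.81 = 1893 N acts straight down.
Horizontal: T_A cos 37° = T_B cos 26.4°  →  T_A = 1.122 T_B.
Vertical: T_A sin 37° + T_B sin 26.4° = 1893.
Substituting the horizontal relation into the vertical equation gives 1.12 T_B = 1893, so T_B = 1691 N.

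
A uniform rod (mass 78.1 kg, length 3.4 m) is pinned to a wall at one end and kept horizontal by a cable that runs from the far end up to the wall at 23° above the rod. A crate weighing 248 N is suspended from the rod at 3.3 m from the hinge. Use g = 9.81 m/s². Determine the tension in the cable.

T ≈ 1600 N

Take torques about the hinge: T sin 23° · 3.4 = 78.1×9.81×1.7 + 248×3.3 = 2120.9 N·m.
So T = 2120.9 / (0.3907 × 3.4) = 1596.5 N.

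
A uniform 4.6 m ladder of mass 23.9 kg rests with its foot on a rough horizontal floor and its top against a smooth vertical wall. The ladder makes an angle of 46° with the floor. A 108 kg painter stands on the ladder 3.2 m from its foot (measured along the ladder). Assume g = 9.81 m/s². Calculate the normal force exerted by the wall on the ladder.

N_wall ≈ 825 N

Torques about the foot: N_wall · 4.6 sin 46° = 23.9×9.81×2.3 cos 46° + 108×9.81×3.2 cos 46° → N_wall = 824.95 N.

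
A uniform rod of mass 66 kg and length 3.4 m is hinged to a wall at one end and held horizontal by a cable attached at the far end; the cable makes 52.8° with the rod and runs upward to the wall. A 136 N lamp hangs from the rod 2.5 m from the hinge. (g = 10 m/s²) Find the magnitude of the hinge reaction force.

Take torques about the hinge: T sin 52.8° · 3.4 = 66×10×1.7 + 136×2.5 = 1462 N·m.
So T = 1462 / (0.7965 × 3.4) = 539.84 N.
ΣF_x = 0: H_x = T cos 52.8° = 326.39 N.
ΣF_y = 0: H_y = (66×10 + 136) − T sin 52.8° = 796 − 430 = 366 N.
|H| = √(H_x² + H_y²) = √((326.39)² + (366)²) = 490.39 N.

|H| ≈ 490 N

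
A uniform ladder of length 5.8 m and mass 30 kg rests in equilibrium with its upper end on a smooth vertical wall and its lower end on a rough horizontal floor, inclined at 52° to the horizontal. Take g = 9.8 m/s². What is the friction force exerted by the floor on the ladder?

f ≈ 115 N

Torques about the foot: N_wall · 5.8 sin 52° = 30×9.8×2.9 cos 52° → N_wall = 114.85 N.
ΣF_x = 0: f_floor = N_wall = 114.85 N.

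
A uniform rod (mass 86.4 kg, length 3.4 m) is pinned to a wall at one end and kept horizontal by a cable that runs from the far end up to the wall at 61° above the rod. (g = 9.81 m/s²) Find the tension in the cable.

T ≈ 485 N

Take torques about the hinge: T sin 61° · 3.4 = 86.4×9.81×1.7 = 1440.9 N·m.
So T = 1440.9 / (0.8746 × 3.4) = 484.54 N.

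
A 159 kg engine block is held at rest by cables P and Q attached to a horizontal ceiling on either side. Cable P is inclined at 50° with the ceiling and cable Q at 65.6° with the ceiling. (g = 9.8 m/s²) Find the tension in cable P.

Weight W = 159 × 9.8 = 1558 N acts straight down.
Horizontal: T_P cos 50° = T_Q cos 65.6°  →  T_Q = 1.556 T_P.
Vertical: T_P sin 50° + T_Q sin 65.6° = 1558.
Substituting the horizontal relation into the vertical equation gives 2.183 T_P = 1558, so T_P = 713.8 N.

T_P ≈ 714 N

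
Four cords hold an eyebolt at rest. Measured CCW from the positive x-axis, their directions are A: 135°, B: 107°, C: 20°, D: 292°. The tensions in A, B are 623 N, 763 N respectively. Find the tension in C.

T_C ≈ 177 N

Resolve: ΣF_x = 623 cos 135° + 763 cos 107° + T_C cos 20° + T_D cos 292° = 0.
        ΣF_y = 623 sin 135° + 763 sin 107° + T_C sin 20° + T_D sin 292° = 0.
The known terms sum to (-663.6, 1170) N, so 0.9397 T_C + 0.3746 T_D = 663.6 and 0.3420 T_C − 0.9272 T_D = -1170.
Solving simultaneously: T_C = 177 N, T_D = 1327 N.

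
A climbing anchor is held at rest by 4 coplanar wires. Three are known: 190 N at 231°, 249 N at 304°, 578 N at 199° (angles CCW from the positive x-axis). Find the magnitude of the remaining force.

Sum the known components: ΣF_x = -526.8 N, ΣF_y = -542.3 N.
For equilibrium the remaining force must supply (−ΣF_x, −ΣF_y) = (526.8, 542.3) N.
Magnitude = √((526.8)² + (542.3)²) = 756.1 N; direction = atan2(542.3, 526.8) = 45.8°.

F ≈ 756 N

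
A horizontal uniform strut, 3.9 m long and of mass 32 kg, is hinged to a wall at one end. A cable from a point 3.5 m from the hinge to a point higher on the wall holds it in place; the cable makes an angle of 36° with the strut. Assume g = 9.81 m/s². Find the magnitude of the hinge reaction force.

Take torques about the hinge: T sin 36° · 3.5 = 32×9.81×1.95 = 612.14 N·m.
So T = 612.14 / (0.5878 × 3.5) = 297.55 N.
ΣF_x = 0: H_x = T cos 36° = 240.73 N.
ΣF_y = 0: H_y = (32×9.81) − T sin 36° = 313.92 − 174.9 = 139.02 N.
|H| = √(H_x² + H_y²) = √((240.73)² + (139.02)²) = 277.99 N.

|H| ≈ 278 N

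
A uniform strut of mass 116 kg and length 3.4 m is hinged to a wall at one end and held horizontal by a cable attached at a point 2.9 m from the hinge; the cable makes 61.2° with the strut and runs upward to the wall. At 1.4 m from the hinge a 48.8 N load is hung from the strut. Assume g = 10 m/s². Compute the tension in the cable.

Take torques about the hinge: T sin 61.2° · 2.9 = 116×10×1.7 + 48.8×1.4 = 2040.3 N·m.
So T = 2040.3 / (0.8763 × 2.9) = 802.87 N.

T ≈ 803 N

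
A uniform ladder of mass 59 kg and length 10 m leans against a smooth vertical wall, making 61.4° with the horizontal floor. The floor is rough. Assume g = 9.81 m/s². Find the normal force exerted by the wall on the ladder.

N_wall ≈ 158 N

Torques about the foot: N_wall · 10 sin 61.4° = 59×9.81×5 cos 61.4° → N_wall = 157.78 N.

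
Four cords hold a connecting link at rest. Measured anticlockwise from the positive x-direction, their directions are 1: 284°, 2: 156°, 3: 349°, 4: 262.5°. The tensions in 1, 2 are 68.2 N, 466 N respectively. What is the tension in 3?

Resolve: ΣF_x = 68.2 cos 284° + 466 cos 156° + T_3 cos 349° + T_4 cos 262.5° = 0.
        ΣF_y = 68.2 sin 284° + 466 sin 156° + T_3 sin 349° + T_4 sin 262.5° = 0.
The known terms sum to (-409.2, 123.4) N, so 0.9816 T_3 − 0.1305 T_4 = 409.2 and -0.1908 T_3 − 0.9914 T_4 = -123.4.
Solving simultaneously: T_3 = 422.6 N, T_4 = 43.10 N.

T_3 ≈ 423 N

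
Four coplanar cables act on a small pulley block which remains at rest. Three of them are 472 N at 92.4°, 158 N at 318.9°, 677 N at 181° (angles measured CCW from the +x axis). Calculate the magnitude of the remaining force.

F ≈ 678 N

Sum the known components: ΣF_x = -577.6 N, ΣF_y = 355.9 N.
For equilibrium the remaining force must supply (−ΣF_x, −ΣF_y) = (577.6, -355.9) N.
Magnitude = √((577.6)² + (-355.9)²) = 678.4 N; direction = atan2(-355.9, 577.6) = 328.4°.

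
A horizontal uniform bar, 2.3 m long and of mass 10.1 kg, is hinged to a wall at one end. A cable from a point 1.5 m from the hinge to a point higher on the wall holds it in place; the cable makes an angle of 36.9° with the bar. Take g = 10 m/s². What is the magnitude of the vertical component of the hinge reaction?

|H_y| ≈ 23.6 N

Take torques about the hinge: T sin 36.9° · 1.5 = 10.1×10×1.15 = 116.15 N·m.
So T = 116.15 / (0.6004 × 1.5) = 128.97 N.
ΣF_y = 0: H_y = (10.1×10) − T sin 36.9° = 101 − 77.433 = 23.567 N.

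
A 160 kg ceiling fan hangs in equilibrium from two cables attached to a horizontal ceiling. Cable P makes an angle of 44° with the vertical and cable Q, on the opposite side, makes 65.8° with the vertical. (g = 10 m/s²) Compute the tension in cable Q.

Angles from the horizontal: cable P is 90° − 44° = 46°, cable Q is 90° − 65.8° = 24.2°.
Weight W = 160 × 10 = 1600 N acts straight down.
Horizontal: T_P cos 46° = T_Q cos 24.2°  →  T_P = 1.313 T_Q.
Vertical: T_P sin 46° + T_Q sin 24.2° = 1600.
Substituting the horizontal relation into the vertical equation gives 1.354 T_Q = 1600, so T_Q = 1181 N.

T_Q ≈ 1180 N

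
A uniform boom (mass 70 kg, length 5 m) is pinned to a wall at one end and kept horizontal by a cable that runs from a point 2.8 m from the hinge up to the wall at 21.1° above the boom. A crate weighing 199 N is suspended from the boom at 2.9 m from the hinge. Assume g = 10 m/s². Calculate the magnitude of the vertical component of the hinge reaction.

Take torques about the hinge: T sin 21.1° · 2.8 = 70×10×2.5 + 199×2.9 = 2327.1 N·m.
So T = 2327.1 / (0.3600 × 2.8) = 2308.7 N.
ΣF_y = 0: H_y = (70×10 + 199) − T sin 21.1° = 899 − 831.11 = 67.893 N.

|H_y| ≈ 67.9 N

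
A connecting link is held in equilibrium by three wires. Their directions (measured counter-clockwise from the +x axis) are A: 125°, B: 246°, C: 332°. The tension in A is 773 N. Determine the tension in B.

T_B ≈ 352 N

Resolve: ΣF_x = 773 cos 125° + T_B cos 246° + T_C cos 332° = 0.
        ΣF_y = 773 sin 125° + T_B sin 246° + T_C sin 332° = 0.
The known terms sum to (-443.4, 633.2) N, so -0.4067 T_B + 0.8829 T_C = 443.4 and -0.9135 T_B − 0.4695 T_C = -633.2.
Solving simultaneously: T_B = 351.8 N, T_C = 664.2 N.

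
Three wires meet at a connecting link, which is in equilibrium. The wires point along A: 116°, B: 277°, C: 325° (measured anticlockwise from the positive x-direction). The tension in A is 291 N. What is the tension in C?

T_C ≈ 127 N

Resolve: ΣF_x = 291 cos 116° + T_B cos 277° + T_C cos 325° = 0.
        ΣF_y = 291 sin 116° + T_B sin 277° + T_C sin 325° = 0.
The known terms sum to (-127.6, 261.5) N, so 0.1219 T_B + 0.8192 T_C = 127.6 and -0.9925 T_B − 0.5736 T_C = -261.5.
Solving simultaneously: T_B = 189.8 N, T_C = 127.5 N.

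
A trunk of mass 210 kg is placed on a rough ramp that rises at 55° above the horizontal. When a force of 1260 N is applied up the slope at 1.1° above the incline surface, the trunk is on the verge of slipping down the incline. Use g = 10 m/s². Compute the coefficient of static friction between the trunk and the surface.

μ ≈ 0.390

On the verge of sliding down the incline, friction is at its maximum μN and acts up the slope.
Perpendicular to incline: N = W cos 55° − P sin 1.1° = 1205 − 24.19 = 1180 N.
Along incline: P cos 1.1° + μN = W sin 55° → μ = (W sin 55° − P cos 1.1°) / N = 0.3901.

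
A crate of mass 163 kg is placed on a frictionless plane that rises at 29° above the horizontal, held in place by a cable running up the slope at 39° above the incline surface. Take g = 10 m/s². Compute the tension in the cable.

T ≈ 1020 N

Take axes along and perpendicular to the incline. Weight components: W sin 29° = 790.2 N down-slope, W cos 29° = 1426 N into the surface.
Along incline: T cos 39° = W sin 29° → T = 1017 N.
Perpendicular: N = W cos 29° − T sin 39° = 785.7 N.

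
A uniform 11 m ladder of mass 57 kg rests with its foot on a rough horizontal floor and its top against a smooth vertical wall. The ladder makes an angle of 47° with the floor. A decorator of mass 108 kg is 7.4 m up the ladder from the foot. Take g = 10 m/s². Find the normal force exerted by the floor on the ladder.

ΣF_y = 0: N_floor = 57×10 + 108×10 = 1650 N.

N_floor ≈ 1650 N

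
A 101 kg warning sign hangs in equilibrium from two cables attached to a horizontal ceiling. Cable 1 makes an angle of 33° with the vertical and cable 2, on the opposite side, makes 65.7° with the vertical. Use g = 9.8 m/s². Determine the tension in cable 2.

Angles from the horizontal: cable 1 is 90° − 33° = 57°, cable 2 is 90° − 65.7° = 24.3°.
Weight W = 101 × 9.8 = 989.8 N acts straight down.
Horizontal: T_1 cos 57° = T_2 cos 24.3°  →  T_1 = 1.673 T_2.
Vertical: T_1 sin 57° + T_2 sin 24.3° = 989.8.
Substituting the horizontal relation into the vertical equation gives 1.815 T_2 = 989.8, so T_2 = 545.4 N.

T_2 ≈ 545 N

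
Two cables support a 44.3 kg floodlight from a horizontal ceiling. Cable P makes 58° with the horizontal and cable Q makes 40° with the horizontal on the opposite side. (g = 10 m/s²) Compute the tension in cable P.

Weight W = 44.3 × 10 = 443 N acts straight down.
Horizontal: T_P cos 58° = T_Q cos 40°  →  T_Q = 0.6918 T_P.
Vertical: T_P sin 58° + T_Q sin 40° = 443.
Substituting the horizontal relation into the vertical equation gives 1.293 T_P = 443, so T_P = 342.7 N.

T_P ≈ 343 N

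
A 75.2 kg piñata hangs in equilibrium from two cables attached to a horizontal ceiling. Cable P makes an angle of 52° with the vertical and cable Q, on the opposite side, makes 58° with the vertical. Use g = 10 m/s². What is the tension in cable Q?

Angles from the horizontal: cable P is 90° − 52° = 38°, cable Q is 90° − 58° = 32°.
Weight W = 75.2 × 10 = 752 N acts straight down.
Horizontal: T_P cos 38° = T_Q cos 32°  →  T_P = 1.076 T_Q.
Vertical: T_P sin 38° + T_Q sin 32° = 752.
Substituting the horizontal relation into the vertical equation gives 1.192 T_Q = 752, so T_Q = 630.6 N.

T_Q ≈ 631 N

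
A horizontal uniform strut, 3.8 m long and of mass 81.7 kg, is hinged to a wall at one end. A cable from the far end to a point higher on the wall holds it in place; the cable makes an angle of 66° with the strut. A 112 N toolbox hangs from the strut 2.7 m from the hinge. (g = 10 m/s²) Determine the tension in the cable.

T ≈ 534 N

Take torques about the hinge: T sin 66° · 3.8 = 81.7×10×1.9 + 112×2.7 = 1854.7 N·m.
So T = 1854.7 / (0.9135 × 3.8) = 534.27 N.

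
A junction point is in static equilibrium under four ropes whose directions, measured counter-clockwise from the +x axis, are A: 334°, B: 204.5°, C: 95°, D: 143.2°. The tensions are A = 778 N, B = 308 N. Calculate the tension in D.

T_D ≈ 505 N

Resolve: ΣF_x = 778 cos 334° + 308 cos 204.5° + T_C cos 95° + T_D cos 143.2° = 0.
        ΣF_y = 778 sin 334° + 308 sin 204.5° + T_C sin 95° + T_D sin 143.2° = 0.
The known terms sum to (419, -468.8) N, so -0.0872 T_C − 0.8007 T_D = -419 and 0.9962 T_C + 0.5990 T_D = 468.8.
Solving simultaneously: T_C = 166.8 N, T_D = 505.1 N.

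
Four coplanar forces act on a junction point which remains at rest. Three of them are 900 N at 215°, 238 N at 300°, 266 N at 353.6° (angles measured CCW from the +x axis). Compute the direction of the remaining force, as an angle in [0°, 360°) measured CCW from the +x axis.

Sum the known components: ΣF_x = -353.9 N, ΣF_y = -752 N.
For equilibrium the remaining force must supply (−ΣF_x, −ΣF_y) = (353.9, 752) N.
Magnitude = √((353.9)² + (752)²) = 831.1 N; direction = atan2(752, 353.9) = 64.8°.

θ ≈ 64.8°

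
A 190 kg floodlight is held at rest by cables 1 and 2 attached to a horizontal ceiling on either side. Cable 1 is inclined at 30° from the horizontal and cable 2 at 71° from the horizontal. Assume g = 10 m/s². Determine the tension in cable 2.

T_2 ≈ 1680 N

Weight W = 190 × 10 = 1900 N acts straight down.
Horizontal: T_1 cos 30° = T_2 cos 71°  →  T_1 = 0.3759 T_2.
Vertical: T_1 sin 30° + T_2 sin 71° = 1900.
Substituting the horizontal relation into the vertical equation gives 1.133 T_2 = 1900, so T_2 = 1676 N.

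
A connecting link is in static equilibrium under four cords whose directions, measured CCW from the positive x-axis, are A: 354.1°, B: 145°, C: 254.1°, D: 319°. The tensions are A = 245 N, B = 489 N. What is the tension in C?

Resolve: ΣF_x = 245 cos 354.1° + 489 cos 145° + T_C cos 254.1° + T_D cos 319° = 0.
        ΣF_y = 245 sin 354.1° + 489 sin 145° + T_C sin 254.1° + T_D sin 319° = 0.
The known terms sum to (-156.9, 255.3) N, so -0.2740 T_C + 0.7547 T_D = 156.9 and -0.9617 T_C − 0.6561 T_D = -255.3.
Solving simultaneously: T_C = 99.12 N, T_D = 243.8 N.

T_C ≈ 99.1 N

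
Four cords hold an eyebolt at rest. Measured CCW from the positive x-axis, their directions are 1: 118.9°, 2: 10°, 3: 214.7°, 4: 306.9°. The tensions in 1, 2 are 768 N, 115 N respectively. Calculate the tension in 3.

Resolve: ΣF_x = 768 cos 118.9° + 115 cos 10° + T_3 cos 214.7° + T_4 cos 306.9° = 0.
        ΣF_y = 768 sin 118.9° + 115 sin 10° + T_3 sin 214.7° + T_4 sin 306.9° = 0.
The known terms sum to (-257.9, 692.3) N, so -0.8221 T_3 + 0.6004 T_4 = 257.9 and -0.5693 T_3 − 0.7997 T_4 = -692.3.
Solving simultaneously: T_3 = 209.6 N, T_4 = 716.5 N.

T_3 ≈ 210 N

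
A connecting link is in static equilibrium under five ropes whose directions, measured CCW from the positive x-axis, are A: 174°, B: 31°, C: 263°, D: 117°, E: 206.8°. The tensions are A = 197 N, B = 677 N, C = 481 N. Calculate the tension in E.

Resolve: ΣF_x = 197 cos 174° + 677 cos 31° + 481 cos 263° + T_D cos 117° + T_E cos 206.8° = 0.
        ΣF_y = 197 sin 174° + 677 sin 31° + 481 sin 263° + T_D sin 117° + T_E sin 206.8° = 0.
The known terms sum to (325.8, -108.1) N, so -0.4540 T_D − 0.8926 T_E = -325.8 and 0.8910 T_D − 0.4509 T_E = 108.1.
Solving simultaneously: T_D = 243.4 N, T_E = 241.2 N.

T_E ≈ 241 N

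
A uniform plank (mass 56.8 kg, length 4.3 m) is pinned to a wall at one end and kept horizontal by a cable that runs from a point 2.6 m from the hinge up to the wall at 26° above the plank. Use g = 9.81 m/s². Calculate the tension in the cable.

T ≈ 1050 N

Take torques about the hinge: T sin 26° · 2.6 = 56.8×9.81×2.15 = 1198 N·m.
So T = 1198 / (0.4384 × 2.6) = 1051.1 N.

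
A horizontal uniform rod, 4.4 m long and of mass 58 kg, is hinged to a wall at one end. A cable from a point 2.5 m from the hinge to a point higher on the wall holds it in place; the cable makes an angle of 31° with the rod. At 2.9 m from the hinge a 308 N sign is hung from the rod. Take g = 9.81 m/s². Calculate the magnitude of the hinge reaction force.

Take torques about the hinge: T sin 31° · 2.5 = 58×9.81×2.2 + 308×2.9 = 2145 N·m.
So T = 2145 / (0.5150 × 2.5) = 1665.9 N.
ΣF_x = 0: H_x = T cos 31° = 1427.9 N.
ΣF_y = 0: H_y = (58×9.81 + 308) − T sin 31° = 876.98 − 857.98 = 18.998 N.
|H| = √(H_x² + H_y²) = √((1427.9)² + (18.998)²) = 1428 N.

|H| ≈ 1430 N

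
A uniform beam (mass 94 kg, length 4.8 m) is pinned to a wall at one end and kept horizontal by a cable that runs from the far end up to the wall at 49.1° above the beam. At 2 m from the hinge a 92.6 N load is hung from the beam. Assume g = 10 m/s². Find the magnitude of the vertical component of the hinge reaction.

Take torques about the hinge: T sin 49.1° · 4.8 = 94×10×2.4 + 92.6×2 = 2441.2 N·m.
So T = 2441.2 / (0.7559 × 4.8) = 672.86 N.
ΣF_y = 0: H_y = (94×10 + 92.6) − T sin 49.1° = 1032.6 − 508.58 = 524.02 N.

|H_y| ≈ 524 N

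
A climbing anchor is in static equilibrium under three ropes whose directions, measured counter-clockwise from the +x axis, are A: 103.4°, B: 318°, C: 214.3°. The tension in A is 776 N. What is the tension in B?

Resolve: ΣF_x = 776 cos 103.4° + T_B cos 318° + T_C cos 214.3° = 0.
        ΣF_y = 776 sin 103.4° + T_B sin 318° + T_C sin 214.3° = 0.
The known terms sum to (-179.8, 754.9) N, so 0.7431 T_B − 0.8261 T_C = 179.8 and -0.6691 T_B − 0.5635 T_C = -754.9.
Solving simultaneously: T_B = 746.2 N, T_C = 453.6 N.

T_B ≈ 746 N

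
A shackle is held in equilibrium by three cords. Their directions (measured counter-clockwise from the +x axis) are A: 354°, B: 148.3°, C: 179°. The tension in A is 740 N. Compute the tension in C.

T_C ≈ 629 N

Resolve: ΣF_x = 740 cos 354° + T_B cos 148.3° + T_C cos 179° = 0.
        ΣF_y = 740 sin 354° + T_B sin 148.3° + T_C sin 179° = 0.
The known terms sum to (735.9, -77.35) N, so -0.8508 T_B − 0.9998 T_C = -735.9 and 0.5255 T_B + 0.0175 T_C = 77.35.
Solving simultaneously: T_B = 126.3 N, T_C = 628.6 N.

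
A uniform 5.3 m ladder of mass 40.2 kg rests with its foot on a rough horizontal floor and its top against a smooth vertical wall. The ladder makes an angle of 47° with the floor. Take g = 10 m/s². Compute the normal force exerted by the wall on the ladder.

Torques about the foot: N_wall · 5.3 sin 47° = 40.2×10×2.65 cos 47° → N_wall = 187.44 N.

N_wall ≈ 187 N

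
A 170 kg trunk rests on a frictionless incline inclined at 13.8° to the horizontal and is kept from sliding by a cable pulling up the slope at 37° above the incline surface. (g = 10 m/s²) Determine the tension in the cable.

Take axes along and perpendicular to the incline. Weight components: W sin 13.8° = 405.5 N down-slope, W cos 13.8° = 1651 N into the surface.
Along incline: T cos 37° = W sin 13.8° → T = 507.7 N.
Perpendicular: N = W cos 13.8° − T sin 37° = 1345 N.

T ≈ 508 N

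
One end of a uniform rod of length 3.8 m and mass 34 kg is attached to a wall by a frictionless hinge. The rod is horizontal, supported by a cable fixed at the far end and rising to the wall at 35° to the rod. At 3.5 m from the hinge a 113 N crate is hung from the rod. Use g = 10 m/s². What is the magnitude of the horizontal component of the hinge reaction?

Take torques about the hinge: T sin 35° · 3.8 = 34×10×1.9 + 113×3.5 = 1041.5 N·m.
So T = 1041.5 / (0.5736 × 3.8) = 477.84 N.
ΣF_x = 0: H_x = T cos 35° = 391.43 N.

H_x ≈ 391 N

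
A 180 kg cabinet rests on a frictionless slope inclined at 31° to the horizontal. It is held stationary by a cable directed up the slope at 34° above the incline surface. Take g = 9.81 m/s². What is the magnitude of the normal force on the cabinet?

Take axes along and perpendicular to the incline. Weight components: W sin 31° = 909.5 N down-slope, W cos 31° = 1514 N into the surface.
Along incline: T cos 34° = W sin 31° → T = 1097 N.
Perpendicular: N = W cos 31° − T sin 34° = 900.2 N.

N ≈ 900 N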